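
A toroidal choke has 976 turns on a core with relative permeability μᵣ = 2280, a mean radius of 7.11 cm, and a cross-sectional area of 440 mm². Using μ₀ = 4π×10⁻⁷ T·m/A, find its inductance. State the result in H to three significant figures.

For a thin toroid, L = μ₀μᵣN²A/(2πR).
L = (4π×10⁻⁷)(2280)(976)²(4.400×10^-4) / (2π×7.110×10^-2 m) = 2.688 H.

L ≈ 2.69 H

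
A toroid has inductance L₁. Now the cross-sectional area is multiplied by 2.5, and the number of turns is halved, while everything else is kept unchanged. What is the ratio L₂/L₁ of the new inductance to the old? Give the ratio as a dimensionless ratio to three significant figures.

L₂/L₁ = 0.625

For a toroid, L ∝ μᵣN²A/R.
L₂/L₁ = (2.5) × (0.5)^2 = 0.625.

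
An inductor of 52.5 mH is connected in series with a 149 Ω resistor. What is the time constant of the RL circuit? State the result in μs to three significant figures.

τ = L/R = (5.250×10^-2 H)/(149 Ω) = 3.523×10^-4 s.

τ ≈ 352 μs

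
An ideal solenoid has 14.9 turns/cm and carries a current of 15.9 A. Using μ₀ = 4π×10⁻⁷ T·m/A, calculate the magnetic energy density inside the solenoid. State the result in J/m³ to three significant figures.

B = μ₀nI = (4π×10⁻⁷)(1.490×10^3)(15.9) = 2.977×10^-2 T.
u = B²/(2μ₀) = (2.977×10^-2)²/(2×4π×10⁻⁷) = 352.7 J/m³.

u ≈ 353 J/m³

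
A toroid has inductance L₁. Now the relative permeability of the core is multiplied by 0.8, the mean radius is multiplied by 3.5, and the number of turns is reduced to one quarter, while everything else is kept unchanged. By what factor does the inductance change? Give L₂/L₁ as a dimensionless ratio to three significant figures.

For a toroid, L ∝ μᵣN²A/R.
L₂/L₁ = (0.8) × (3.5)^-1 × (0.25)^2 = 0.0143.

L₂/L₁ = 0.0143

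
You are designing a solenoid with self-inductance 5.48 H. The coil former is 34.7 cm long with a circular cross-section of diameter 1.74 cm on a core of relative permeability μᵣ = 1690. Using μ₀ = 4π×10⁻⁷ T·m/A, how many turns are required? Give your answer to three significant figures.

A = π(d/2)² = π(8.700×10^-3 m)² = 2.378×10^-4 m².
From L = μ₀μᵣN²A/ℓ, N = √(Lℓ / (μ₀μᵣA)).
N = √[(5.48)(0.347) / ((4π×10⁻⁷)(1690)×2.378×10^-4)] = √(3.766×10^6) ≈ 1940.5.

N ≈ 1940 turns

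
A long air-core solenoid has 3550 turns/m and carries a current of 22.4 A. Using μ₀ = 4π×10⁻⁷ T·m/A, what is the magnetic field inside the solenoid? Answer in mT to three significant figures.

Inside a long solenoid, B = μ₀nI.
B = (4π×10⁻⁷)(3.550×10^3 m⁻¹)(22.4 A) = 9.993×10^-2 T.

B ≈ 99.9 mT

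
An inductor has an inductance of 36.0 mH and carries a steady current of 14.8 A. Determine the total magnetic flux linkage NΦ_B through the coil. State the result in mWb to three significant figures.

NΦ_B ≈ 533 mWb

From L = NΦ_B/I, the flux linkage is NΦ_B = LI.
NΦ_B = (3.600×10^-2 H)(14.8 A) = 0.5328 Wb.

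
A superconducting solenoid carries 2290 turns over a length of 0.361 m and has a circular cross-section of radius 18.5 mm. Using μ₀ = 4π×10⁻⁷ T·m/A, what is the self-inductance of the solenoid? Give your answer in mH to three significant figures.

A = πr² = π(1.850×10^-2 m)² = 1.075×10^-3 m².
For a long solenoid, L = μ₀N²A/ℓ.
L = (4π×10⁻⁷)(2290)²(1.075×10^-3)/(0.361 m) = 1.963×10^-2 H.

L ≈ 19.6 mH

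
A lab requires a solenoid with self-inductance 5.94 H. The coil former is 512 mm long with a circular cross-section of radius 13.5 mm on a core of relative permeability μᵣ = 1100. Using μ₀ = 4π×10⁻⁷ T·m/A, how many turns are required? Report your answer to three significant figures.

N ≈ 1960 turns

A = πr² = π(1.350×10^-2 m)² = 5.726×10^-4 m².
From L = μ₀μᵣN²A/ℓ, N = √(Lℓ / (μ₀μᵣA)).
N = √[(5.94)(0.512) / ((4π×10⁻⁷)(1100)×5.726×10^-4)] = √(3.843×10^6) ≈ 1960.3.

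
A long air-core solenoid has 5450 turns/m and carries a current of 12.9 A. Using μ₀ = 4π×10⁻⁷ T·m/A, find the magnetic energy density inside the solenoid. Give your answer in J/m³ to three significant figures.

B = μ₀nI = (4π×10⁻⁷)(5.450×10^3)(12.9) = 8.8348×10^-2 T.
u = B²/(2μ₀) = (8.8348×10^-2)²/(2×4π×10⁻⁷) = 3.106×10^3 J/m³.

u ≈ 3110 J/m³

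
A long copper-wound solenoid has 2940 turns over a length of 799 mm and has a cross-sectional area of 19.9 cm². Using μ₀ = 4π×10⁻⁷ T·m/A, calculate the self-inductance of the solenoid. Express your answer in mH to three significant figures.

A = 19.9 cm² = 1.990×10^-3 m².
For a long solenoid, L = μ₀N²A/ℓ.
L = (4π×10⁻⁷)(2940)²(1.990×10^-3)/(0.799 m) = 2.705×10^-2 H.

L ≈ 27.1 mH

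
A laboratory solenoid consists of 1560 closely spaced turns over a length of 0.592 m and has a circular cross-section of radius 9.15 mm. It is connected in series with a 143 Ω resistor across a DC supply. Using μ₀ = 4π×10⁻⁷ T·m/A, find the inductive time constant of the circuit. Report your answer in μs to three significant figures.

τ ≈ 9.50 μs

A = πr² = π(9.150×10^-3 m)² = 2.630×10^-4 m².
L = μ₀N²A/ℓ = (4π×10⁻⁷)(1560)²(2.630×10^-4)/(0.592) = 1.359×10^-3 H.
τ = L/R = (1.359×10^-3)/(143) = 9.502×10^-6 s.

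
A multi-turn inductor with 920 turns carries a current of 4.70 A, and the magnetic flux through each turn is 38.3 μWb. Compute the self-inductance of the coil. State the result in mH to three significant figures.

Self-inductance is defined by L = NΦ_B/I (flux linkage over current).
L = (920)(3.830×10^-5 Wb)/(4.70 A) = 7.497×10^-3 H.

L ≈ 7.50 mH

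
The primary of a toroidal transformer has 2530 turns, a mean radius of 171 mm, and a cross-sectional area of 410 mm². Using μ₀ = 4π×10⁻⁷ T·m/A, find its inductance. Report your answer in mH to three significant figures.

L ≈ 3.07 mH

For a thin toroid, L = μ₀N²A/(2πR).
L = (4π×10⁻⁷)(2530)²(4.100×10^-4) / (2π×0.171 m) = 3.069×10^-3 H.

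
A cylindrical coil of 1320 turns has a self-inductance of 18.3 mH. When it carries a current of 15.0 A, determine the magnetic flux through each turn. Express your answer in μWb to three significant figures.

Φ_B ≈ 208 μWb

From L = NΦ_B/I, the flux per turn is Φ_B = LI/N.
Φ_B = (1.830×10^-2 H)(15.0 A)/1320 = 2.080×10^-4 Wb.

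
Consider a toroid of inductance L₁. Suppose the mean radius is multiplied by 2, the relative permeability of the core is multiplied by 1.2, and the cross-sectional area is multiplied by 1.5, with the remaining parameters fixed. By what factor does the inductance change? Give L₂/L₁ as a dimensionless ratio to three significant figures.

For a toroid, L ∝ μᵣN²A/R.
L₂/L₁ = (2)^-1 × (1.2) × (1.5) = 0.900.

L₂/L₁ = 0.900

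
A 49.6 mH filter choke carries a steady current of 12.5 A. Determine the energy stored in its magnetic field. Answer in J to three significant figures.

U ≈ 3.88 J

Stored magnetic energy: U = ½LI².
U = ½(4.960×10^-2 H)(12.5 A)² = 3.875 J.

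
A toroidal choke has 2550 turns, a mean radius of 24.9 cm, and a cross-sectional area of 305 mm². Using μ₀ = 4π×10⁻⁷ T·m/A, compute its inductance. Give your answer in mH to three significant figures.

For a thin toroid, L = μ₀N²A/(2πR).
L = (4π×10⁻⁷)(2550)²(3.050×10^-4) / (2π×0.249 m) = 1.593×10^-3 H.

L ≈ 1.59 mH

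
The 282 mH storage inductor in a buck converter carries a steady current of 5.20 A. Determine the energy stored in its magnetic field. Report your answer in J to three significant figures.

Stored magnetic energy: U = ½LI².
U = ½(0.282 H)(5.20 A)² = 3.813 J.

U ≈ 3.81 J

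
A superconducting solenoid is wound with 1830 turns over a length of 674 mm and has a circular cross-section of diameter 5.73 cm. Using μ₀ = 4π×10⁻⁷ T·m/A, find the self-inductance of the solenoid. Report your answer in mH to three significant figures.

L ≈ 16.1 mH

A = π(d/2)² = π(2.865×10^-2 m)² = 2.579×10^-3 m².
For a long solenoid, L = μ₀N²A/ℓ.
L = (4π×10⁻⁷)(1830)²(2.579×10^-3)/(0.674 m) = 1.610×10^-2 H.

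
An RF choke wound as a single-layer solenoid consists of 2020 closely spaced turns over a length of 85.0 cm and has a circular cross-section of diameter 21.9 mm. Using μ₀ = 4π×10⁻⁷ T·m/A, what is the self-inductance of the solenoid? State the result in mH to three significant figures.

A = π(d/2)² = π(1.095×10^-2 m)² = 3.767×10^-4 m².
For a long solenoid, L = μ₀N²A/ℓ.
L = (4π×10⁻⁷)(2020)²(3.767×10^-4)/(0.85 m) = 2.272×10^-3 H.

L ≈ 2.27 mH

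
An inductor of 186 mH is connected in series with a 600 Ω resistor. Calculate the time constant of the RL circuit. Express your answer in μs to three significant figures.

τ ≈ 310 μs

τ = L/R = (0.186 H)/(600 Ω) = 3.100×10^-4 s.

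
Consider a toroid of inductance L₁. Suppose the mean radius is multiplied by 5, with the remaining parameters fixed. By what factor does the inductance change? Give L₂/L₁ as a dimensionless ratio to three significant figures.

L₂/L₁ = 0.200

For a toroid, L ∝ μᵣN²A/R.
L₂/L₁ = (5)^-1 = 0.200.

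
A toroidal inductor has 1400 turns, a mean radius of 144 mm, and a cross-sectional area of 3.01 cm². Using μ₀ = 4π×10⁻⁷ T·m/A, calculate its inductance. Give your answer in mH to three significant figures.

For a thin toroid, L = μ₀N²A/(2πR).
L = (4π×10⁻⁷)(1400)²(3.010×10^-4) / (2π×0.144 m) = 8.194×10^-4 H.

L ≈ 0.819 mH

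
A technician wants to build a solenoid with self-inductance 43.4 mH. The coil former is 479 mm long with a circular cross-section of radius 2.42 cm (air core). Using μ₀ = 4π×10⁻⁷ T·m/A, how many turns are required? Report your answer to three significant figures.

A = πr² = π(2.420×10^-2 m)² = 1.840×10^-3 m².
From L = μ₀N²A/ℓ, N = √(Lℓ / (μ₀A)).
N = √[(4.340×10^-2)(0.479) / ((4π×10⁻⁷)×1.840×10^-3)] = √(8.992×10^6) ≈ 2998.6.

N ≈ 3000 turns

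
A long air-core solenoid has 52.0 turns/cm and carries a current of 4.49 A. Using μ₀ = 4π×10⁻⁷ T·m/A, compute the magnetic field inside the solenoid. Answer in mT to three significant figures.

B ≈ 29.3 mT

Inside a long solenoid, B = μ₀nI.
B = (4π×10⁻⁷)(5.200×10^3 m⁻¹)(4.49 A) = 2.934×10^-2 T.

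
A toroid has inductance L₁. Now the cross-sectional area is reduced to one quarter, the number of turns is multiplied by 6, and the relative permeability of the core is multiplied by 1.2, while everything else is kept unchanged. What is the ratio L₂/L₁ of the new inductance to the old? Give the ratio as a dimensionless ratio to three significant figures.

L₂/L₁ = 10.8

For a toroid, L ∝ μᵣN²A/R.
L₂/L₁ = (0.25) × (6)^2 × (1.2) = 10.8.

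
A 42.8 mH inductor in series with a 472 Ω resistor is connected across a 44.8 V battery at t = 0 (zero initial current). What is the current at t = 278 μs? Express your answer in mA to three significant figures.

I ≈ 90.5 mA

τ = L/R = 4.280×10^-2/472 = 9.068×10^-5 s; final current I_∞ = ε/R = 44.8/472 = 9.492×10^-2 A.
I(t) = I_∞(1 − e^(−t/τ)) with t/τ = 3.066.
I = (9.492×10^-2)(1 − e^(−3.066)) = 9.049×10^-2 A.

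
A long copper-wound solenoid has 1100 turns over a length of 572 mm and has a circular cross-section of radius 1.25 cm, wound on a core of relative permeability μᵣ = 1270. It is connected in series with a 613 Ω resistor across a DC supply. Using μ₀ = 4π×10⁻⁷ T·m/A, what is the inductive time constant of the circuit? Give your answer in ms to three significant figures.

τ ≈ 2.70 ms

A = πr² = π(1.250×10^-2 m)² = 4.909×10^-4 m².
L = μ₀μᵣN²A/ℓ = (4π×10⁻⁷)(1270)(1100)²(4.909×10^-4)/(0.572) = 1.657 H.
τ = L/R = (1.657)/(613) = 2.703×10^-3 s.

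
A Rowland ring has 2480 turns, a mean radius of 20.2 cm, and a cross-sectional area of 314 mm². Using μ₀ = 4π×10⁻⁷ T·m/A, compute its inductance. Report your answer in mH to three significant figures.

For a thin toroid, L = μ₀N²A/(2πR).
L = (4π×10⁻⁷)(2480)²(3.140×10^-4) / (2π×0.202 m) = 1.912×10^-3 H.

L ≈ 1.91 mH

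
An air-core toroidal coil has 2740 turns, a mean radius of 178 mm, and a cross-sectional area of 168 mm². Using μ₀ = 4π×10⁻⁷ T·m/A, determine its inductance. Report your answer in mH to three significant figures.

L ≈ 1.42 mH

For a thin toroid, L = μ₀N²A/(2πR).
L = (4π×10⁻⁷)(2740)²(1.680×10^-4) / (2π×0.178 m) = 1.417×10^-3 H.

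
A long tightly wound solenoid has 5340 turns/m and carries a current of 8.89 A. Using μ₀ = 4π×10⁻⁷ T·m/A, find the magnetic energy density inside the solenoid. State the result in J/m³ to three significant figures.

u ≈ 1420 J/m³

B = μ₀nI = (4π×10⁻⁷)(5.340×10^3)(8.89) = 5.966×10^-2 T.
u = B²/(2μ₀) = (5.966×10^-2)²/(2×4π×10⁻⁷) = 1.416×10^3 J/m³.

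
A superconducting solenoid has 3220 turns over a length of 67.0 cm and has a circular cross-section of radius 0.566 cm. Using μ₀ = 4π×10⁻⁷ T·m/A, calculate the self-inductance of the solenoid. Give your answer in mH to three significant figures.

A = πr² = π(5.660×10^-3 m)² = 1.006×10^-4 m².
For a long solenoid, L = μ₀N²A/ℓ.
L = (4π×10⁻⁷)(3220)²(1.006×10^-4)/(0.67 m) = 1.957×10^-3 H.

L ≈ 1.96 mH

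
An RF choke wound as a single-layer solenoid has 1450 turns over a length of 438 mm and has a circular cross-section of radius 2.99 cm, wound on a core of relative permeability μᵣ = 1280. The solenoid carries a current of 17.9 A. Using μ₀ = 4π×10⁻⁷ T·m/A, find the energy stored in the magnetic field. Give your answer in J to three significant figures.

A = πr² = π(2.990×10^-2 m)² = 2.809×10^-3 m².
L = μ₀μᵣN²A/ℓ = (4π×10⁻⁷)(1280)(1450)²(2.809×10^-3)/(0.438) = 21.69 H.
U = ½LI² = ½(21.69)(17.9)² = 3.474×10^3 J.

U ≈ 3470 J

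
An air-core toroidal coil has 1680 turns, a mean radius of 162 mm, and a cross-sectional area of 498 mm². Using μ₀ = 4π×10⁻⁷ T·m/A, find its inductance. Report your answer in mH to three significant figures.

For a thin toroid, L = μ₀N²A/(2πR).
L = (4π×10⁻⁷)(1680)²(4.980×10^-4) / (2π×0.162 m) = 1.735×10^-3 H.

L ≈ 1.74 mH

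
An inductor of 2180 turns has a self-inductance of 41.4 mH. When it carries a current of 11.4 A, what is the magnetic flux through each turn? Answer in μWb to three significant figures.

From L = NΦ_B/I, the flux per turn is Φ_B = LI/N.
Φ_B = (4.140×10^-2 H)(11.4 A)/2180 = 2.16495×10^-4 Wb.

Φ_B ≈ 216 μWb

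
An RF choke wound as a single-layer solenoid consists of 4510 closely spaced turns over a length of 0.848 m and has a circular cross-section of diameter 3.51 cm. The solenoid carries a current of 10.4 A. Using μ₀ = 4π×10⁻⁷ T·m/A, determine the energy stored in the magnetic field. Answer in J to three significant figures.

A = π(d/2)² = π(1.755×10^-2 m)² = 9.676×10^-4 m².
L = μ₀N²A/ℓ = (4π×10⁻⁷)(4510)²(9.676×10^-4)/(0.848) = 2.917×10^-2 H.
U = ½LI² = ½(2.917×10^-2)(10.4)² = 1.577 J.

U ≈ 1.58 J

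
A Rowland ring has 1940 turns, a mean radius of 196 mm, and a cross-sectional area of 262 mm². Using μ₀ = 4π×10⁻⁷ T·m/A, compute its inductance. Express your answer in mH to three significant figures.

For a thin toroid, L = μ₀N²A/(2πR).
L = (4π×10⁻⁷)(1940)²(2.620×10^-4) / (2π×0.196 m) = 1.006×10^-3 H.

L ≈ 1.01 mH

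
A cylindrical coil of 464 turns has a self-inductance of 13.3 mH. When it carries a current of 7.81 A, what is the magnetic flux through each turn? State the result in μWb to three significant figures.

From L = NΦ_B/I, the flux per turn is Φ_B = LI/N.
Φ_B = (1.330×10^-2 H)(7.81 A)/464 = 2.239×10^-4 Wb.

Φ_B ≈ 224 μWb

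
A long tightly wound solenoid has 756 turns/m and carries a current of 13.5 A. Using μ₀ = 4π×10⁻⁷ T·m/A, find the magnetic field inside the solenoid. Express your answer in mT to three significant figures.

Inside a long solenoid, B = μ₀nI.
B = (4π×10⁻⁷)(756 m⁻¹)(13.5 A) = 1.283×10^-2 T.

B ≈ 12.8 mT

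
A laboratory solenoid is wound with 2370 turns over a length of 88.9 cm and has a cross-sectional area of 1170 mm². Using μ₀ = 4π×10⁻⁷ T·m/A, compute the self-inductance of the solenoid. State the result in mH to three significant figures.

L ≈ 9.29 mH

A = 1170 mm² = 1.170×10^-3 m².
For a long solenoid, L = μ₀N²A/ℓ.
L = (4π×10⁻⁷)(2370)²(1.170×10^-3)/(0.889 m) = 9.289×10^-3 H.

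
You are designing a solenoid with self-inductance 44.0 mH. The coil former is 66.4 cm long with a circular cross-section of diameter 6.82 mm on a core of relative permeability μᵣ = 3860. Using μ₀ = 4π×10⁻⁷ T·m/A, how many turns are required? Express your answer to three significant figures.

A = π(d/2)² = π(3.410×10^-3 m)² = 3.653×10^-5 m².
From L = μ₀μᵣN²A/ℓ, N = √(Lℓ / (μ₀μᵣA)).
N = √[(4.400×10^-2)(0.664) / ((4π×10⁻⁷)(3860)×3.653×10^-5)] = √(1.649×10^5) ≈ 406.1.

N ≈ 406 turns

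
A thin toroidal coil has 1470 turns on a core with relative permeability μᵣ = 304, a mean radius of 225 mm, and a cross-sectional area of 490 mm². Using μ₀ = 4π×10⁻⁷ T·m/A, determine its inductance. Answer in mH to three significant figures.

For a thin toroid, L = μ₀μᵣN²A/(2πR).
L = (4π×10⁻⁷)(304)(1470)²(4.900×10^-4) / (2π×0.225 m) = 0.2861 H.

L ≈ 286 mH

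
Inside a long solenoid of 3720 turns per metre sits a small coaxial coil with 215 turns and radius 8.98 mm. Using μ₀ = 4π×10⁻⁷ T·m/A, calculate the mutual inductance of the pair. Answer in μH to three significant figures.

The outer solenoid produces a uniform field B₁ = μ₀n₁I₁ across the inner coil,
so the flux linkage is N₂Φ = N₂B₁A₂ = μ₀n₁N₂A₂·I₁, giving M = μ₀n₁N₂A₂.
A₂ = πr² = π(8.980×10^-3 m)² = 2.533×10^-4 m².
M = (4π×10⁻⁷)(3720)(215)(2.533×10^-4) = 2.546×10^-4 H.

M ≈ 255 μH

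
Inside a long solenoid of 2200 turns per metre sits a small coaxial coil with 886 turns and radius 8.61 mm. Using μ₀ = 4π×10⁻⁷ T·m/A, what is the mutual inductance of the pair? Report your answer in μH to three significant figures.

M ≈ 570 μH

The outer solenoid produces a uniform field B₁ = μ₀n₁I₁ across the inner coil,
so the flux linkage is N₂Φ = N₂B₁A₂ = μ₀n₁N₂A₂·I₁, giving M = μ₀n₁N₂A₂.
A₂ = πr² = π(8.610×10^-3 m)² = 2.329×10^-4 m².
M = (4π×10⁻⁷)(2200)(886)(2.329×10^-4) = 5.7046×10^-4 H.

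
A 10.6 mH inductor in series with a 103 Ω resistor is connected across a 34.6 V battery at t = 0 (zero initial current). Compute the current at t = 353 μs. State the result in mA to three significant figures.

τ = L/R = 1.060×10^-2/103 = 1.029×10^-4 s; final current I_∞ = ε/R = 34.6/103 = 0.3359 A.
I(t) = I_∞(1 − e^(−t/τ)) with t/τ = 3.430.
I = (0.3359)(1 − e^(−3.430)) = 0.325 A.

I ≈ 325 mA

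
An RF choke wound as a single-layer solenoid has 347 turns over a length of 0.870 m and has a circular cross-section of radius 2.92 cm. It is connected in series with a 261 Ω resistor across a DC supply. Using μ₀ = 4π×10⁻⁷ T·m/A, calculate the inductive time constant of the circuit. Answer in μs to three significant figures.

A = πr² = π(2.920×10^-2 m)² = 2.679×10^-3 m².
L = μ₀N²A/ℓ = (4π×10⁻⁷)(347)²(2.679×10^-3)/(0.87) = 4.659×10^-4 H.
τ = L/R = (4.659×10^-4)/(261) = 1.7849×10^-6 s.

τ ≈ 1.78 μs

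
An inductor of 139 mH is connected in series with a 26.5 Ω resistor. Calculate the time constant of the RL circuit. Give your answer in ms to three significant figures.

τ = L/R = (0.139 H)/(26.5 Ω) = 5.245×10^-3 s.

τ ≈ 5.25 ms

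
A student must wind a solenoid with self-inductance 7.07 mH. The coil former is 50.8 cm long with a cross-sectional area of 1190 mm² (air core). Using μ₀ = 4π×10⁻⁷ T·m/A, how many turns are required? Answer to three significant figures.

A = 1190 mm² = 1.190×10^-3 m².
From L = μ₀N²A/ℓ, N = √(Lℓ / (μ₀A)).
N = √[(7.070×10^-3)(0.508) / ((4π×10⁻⁷)×1.190×10^-3)] = √(2.402×10^6) ≈ 1549.8.

N ≈ 1550 turns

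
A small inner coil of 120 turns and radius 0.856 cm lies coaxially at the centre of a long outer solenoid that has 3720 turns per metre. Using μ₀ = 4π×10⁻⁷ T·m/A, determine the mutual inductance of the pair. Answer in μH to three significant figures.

The outer solenoid produces a uniform field B₁ = μ₀n₁I₁ across the inner coil,
so the flux linkage is N₂Φ = N₂B₁A₂ = μ₀n₁N₂A₂·I₁, giving M = μ₀n₁N₂A₂.
A₂ = πr² = π(8.560×10^-3 m)² = 2.302×10^-4 m².
M = (4π×10⁻⁷)(3720)(120)(2.302×10^-4) = 1.291×10^-4 H.

M ≈ 129 μH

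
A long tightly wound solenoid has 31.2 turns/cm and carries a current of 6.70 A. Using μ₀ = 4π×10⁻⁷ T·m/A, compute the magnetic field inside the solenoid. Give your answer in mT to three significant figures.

B ≈ 26.3 mT

Inside a long solenoid, B = μ₀nI.
B = (4π×10⁻⁷)(3.120×10^3 m⁻¹)(6.70 A) = 2.627×10^-2 T.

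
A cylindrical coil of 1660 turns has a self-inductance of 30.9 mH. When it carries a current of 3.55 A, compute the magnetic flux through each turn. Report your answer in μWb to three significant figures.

Φ_B ≈ 66.1 μWb

From L = NΦ_B/I, the flux per turn is Φ_B = LI/N.
Φ_B = (3.090×10^-2 H)(3.55 A)/1660 = 6.608×10^-5 Wb.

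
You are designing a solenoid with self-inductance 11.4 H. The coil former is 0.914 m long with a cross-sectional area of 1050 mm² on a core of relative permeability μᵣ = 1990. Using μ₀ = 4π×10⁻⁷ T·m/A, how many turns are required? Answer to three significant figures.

A = 1050 mm² = 1.050×10^-3 m².
From L = μ₀μᵣN²A/ℓ, N = √(Lℓ / (μ₀μᵣA)).
N = √[(11.4)(0.914) / ((4π×10⁻⁷)(1990)×1.050×10^-3)] = √(3.968×10^6) ≈ 1992.0.

N ≈ 1990 turns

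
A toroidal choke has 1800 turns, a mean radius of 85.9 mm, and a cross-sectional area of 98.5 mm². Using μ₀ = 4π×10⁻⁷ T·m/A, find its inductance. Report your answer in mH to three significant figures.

For a thin toroid, L = μ₀N²A/(2πR).
L = (4π×10⁻⁷)(1800)²(9.850×10^-5) / (2π×8.590×10^-2 m) = 7.431×10^-4 H.

L ≈ 0.743 mH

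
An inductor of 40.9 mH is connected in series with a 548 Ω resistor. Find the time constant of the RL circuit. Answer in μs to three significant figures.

τ ≈ 74.6 μs

τ = L/R = (4.090×10^-2 H)/(548 Ω) = 7.464×10^-5 s.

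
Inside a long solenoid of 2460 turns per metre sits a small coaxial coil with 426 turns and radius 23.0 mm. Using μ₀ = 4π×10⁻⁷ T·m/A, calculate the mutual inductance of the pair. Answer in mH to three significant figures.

M ≈ 2.19 mH

The outer solenoid produces a uniform field B₁ = μ₀n₁I₁ across the inner coil,
so the flux linkage is N₂Φ = N₂B₁A₂ = μ₀n₁N₂A₂·I₁, giving M = μ₀n₁N₂A₂.
A₂ = πr² = π(2.300×10^-2 m)² = 1.662×10^-3 m².
M = (4π×10⁻⁷)(2460)(426)(1.662×10^-3) = 2.189×10^-3 H.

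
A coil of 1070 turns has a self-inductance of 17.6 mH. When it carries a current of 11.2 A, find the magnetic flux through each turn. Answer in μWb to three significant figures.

From L = NΦ_B/I, the flux per turn is Φ_B = LI/N.
Φ_B = (1.760×10^-2 H)(11.2 A)/1070 = 1.842×10^-4 Wb.

Φ_B ≈ 184 μWb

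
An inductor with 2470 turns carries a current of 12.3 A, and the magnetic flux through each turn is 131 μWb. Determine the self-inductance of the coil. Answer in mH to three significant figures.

Self-inductance is defined by L = NΦ_B/I (flux linkage over current).
L = (2470)(1.310×10^-4 Wb)/(12.3 A) = 2.631×10^-2 H.

L ≈ 26.3 mH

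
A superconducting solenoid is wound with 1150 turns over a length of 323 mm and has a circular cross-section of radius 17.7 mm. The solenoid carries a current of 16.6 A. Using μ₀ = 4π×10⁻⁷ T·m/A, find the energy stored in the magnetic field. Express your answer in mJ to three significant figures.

A = πr² = π(1.770×10^-2 m)² = 9.842×10^-4 m².
L = μ₀N²A/ℓ = (4π×10⁻⁷)(1150)²(9.842×10^-4)/(0.323) = 5.064×10^-3 H.
U = ½LI² = ½(5.064×10^-3)(16.6)² = 0.6977 J.

U ≈ 698 mJ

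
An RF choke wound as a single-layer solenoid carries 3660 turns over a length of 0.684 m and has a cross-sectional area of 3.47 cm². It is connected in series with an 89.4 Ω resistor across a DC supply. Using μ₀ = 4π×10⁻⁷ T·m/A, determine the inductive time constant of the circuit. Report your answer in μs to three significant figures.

A = 3.47 cm² = 3.470×10^-4 m².
L = μ₀N²A/ℓ = (4π×10⁻⁷)(3660)²(3.470×10^-4)/(0.684) = 8.540×10^-3 H.
τ = L/R = (8.540×10^-3)/(89.4) = 9.552×10^-5 s.

τ ≈ 95.5 μs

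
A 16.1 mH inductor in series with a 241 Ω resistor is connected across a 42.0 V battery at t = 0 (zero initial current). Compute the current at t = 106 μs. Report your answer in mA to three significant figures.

τ = L/R = 1.610×10^-2/241 = 6.680×10^-5 s; final current I_∞ = ε/R = 42.0/241 = 0.1743 A.
I(t) = I_∞(1 − e^(−t/τ)) with t/τ = 1.587.
I = (0.1743)(1 − e^(−1.587)) = 0.1386 A.

I ≈ 139 mA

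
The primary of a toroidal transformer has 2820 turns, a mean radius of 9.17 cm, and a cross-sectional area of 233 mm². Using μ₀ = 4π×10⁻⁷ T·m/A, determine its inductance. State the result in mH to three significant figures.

For a thin toroid, L = μ₀N²A/(2πR).
L = (4π×10⁻⁷)(2820)²(2.330×10^-4) / (2π×9.170×10^-2 m) = 4.041×10^-3 H.

L ≈ 4.04 mH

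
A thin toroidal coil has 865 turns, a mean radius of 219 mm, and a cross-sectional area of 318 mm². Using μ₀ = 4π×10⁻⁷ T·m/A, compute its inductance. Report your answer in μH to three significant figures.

L ≈ 217 μH

For a thin toroid, L = μ₀N²A/(2πR).
L = (4π×10⁻⁷)(865)²(3.180×10^-4) / (2π×0.219 m) = 2.173×10^-4 H.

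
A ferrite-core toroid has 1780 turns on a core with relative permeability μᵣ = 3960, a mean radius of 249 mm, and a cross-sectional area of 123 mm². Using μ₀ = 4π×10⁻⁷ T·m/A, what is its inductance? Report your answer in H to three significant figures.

L ≈ 1.24 H

For a thin toroid, L = μ₀μᵣN²A/(2πR).
L = (4π×10⁻⁷)(3960)(1780)²(1.230×10^-4) / (2π×0.249 m) = 1.24 H.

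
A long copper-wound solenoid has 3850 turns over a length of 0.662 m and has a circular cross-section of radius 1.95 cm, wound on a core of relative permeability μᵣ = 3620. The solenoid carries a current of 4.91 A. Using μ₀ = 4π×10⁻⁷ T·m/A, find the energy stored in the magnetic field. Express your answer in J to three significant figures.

U ≈ 1470 J

A = πr² = π(1.950×10^-2 m)² = 1.1946×10^-3 m².
L = μ₀μᵣN²A/ℓ = (4π×10⁻⁷)(3620)(3850)²(1.1946×10^-3)/(0.662) = 121.7 H.
U = ½LI² = ½(121.7)(4.91)² = 1.467×10^3 J.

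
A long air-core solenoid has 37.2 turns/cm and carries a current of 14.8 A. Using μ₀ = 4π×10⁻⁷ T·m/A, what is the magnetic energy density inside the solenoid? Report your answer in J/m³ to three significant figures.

B = μ₀nI = (4π×10⁻⁷)(3.720×10^3)(14.8) = 6.919×10^-2 T.
u = B²/(2μ₀) = (6.919×10^-2)²/(2×4π×10⁻⁷) = 1.9045×10^3 J/m³.

u ≈ 1900 J/m³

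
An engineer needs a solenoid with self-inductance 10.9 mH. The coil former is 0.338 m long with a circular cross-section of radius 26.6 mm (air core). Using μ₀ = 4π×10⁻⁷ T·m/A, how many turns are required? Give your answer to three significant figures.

N ≈ 1150 turns

A = πr² = π(2.660×10^-2 m)² = 2.223×10^-3 m².
From L = μ₀N²A/ℓ, N = √(Lℓ / (μ₀A)).
N = √[(1.090×10^-2)(0.338) / ((4π×10⁻⁷)×2.223×10^-3)] = √(1.319×10^6) ≈ 1148.4.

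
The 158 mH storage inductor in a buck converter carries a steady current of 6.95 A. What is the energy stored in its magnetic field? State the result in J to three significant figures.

Stored magnetic energy: U = ½LI².
U = ½(0.158 H)(6.95 A)² = 3.816 J.

U ≈ 3.82 J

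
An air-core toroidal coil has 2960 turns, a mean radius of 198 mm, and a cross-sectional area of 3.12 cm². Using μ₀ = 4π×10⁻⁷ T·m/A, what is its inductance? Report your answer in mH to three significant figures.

For a thin toroid, L = μ₀N²A/(2πR).
L = (4π×10⁻⁷)(2960)²(3.120×10^-4) / (2π×0.198 m) = 2.761×10^-3 H.

L ≈ 2.76 mH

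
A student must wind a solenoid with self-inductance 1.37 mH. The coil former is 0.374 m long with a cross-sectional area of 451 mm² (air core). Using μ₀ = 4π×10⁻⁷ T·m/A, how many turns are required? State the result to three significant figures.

N ≈ 951 turns

A = 451 mm² = 4.510×10^-4 m².
From L = μ₀N²A/ℓ, N = √(Lℓ / (μ₀A)).
N = √[(1.370×10^-3)(0.374) / ((4π×10⁻⁷)×4.510×10^-4)] = √(9.041×10^5) ≈ 950.8.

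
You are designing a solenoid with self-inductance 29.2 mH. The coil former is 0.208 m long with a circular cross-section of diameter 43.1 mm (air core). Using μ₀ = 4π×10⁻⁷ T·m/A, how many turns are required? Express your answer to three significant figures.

A = π(d/2)² = π(2.155×10^-2 m)² = 1.459×10^-3 m².
From L = μ₀N²A/ℓ, N = √(Lℓ / (μ₀A)).
N = √[(2.920×10^-2)(0.208) / ((4π×10⁻⁷)×1.459×10^-3)] = √(3.313×10^6) ≈ 1820.1.

N ≈ 1820 turns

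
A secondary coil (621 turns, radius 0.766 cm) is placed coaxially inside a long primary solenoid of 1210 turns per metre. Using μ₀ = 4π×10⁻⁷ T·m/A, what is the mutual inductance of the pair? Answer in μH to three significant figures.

M ≈ 174 μH

The outer solenoid produces a uniform field B₁ = μ₀n₁I₁ across the inner coil,
so the flux linkage is N₂Φ = N₂B₁A₂ = μ₀n₁N₂A₂·I₁, giving M = μ₀n₁N₂A₂.
A₂ = πr² = π(7.660×10^-3 m)² = 1.843×10^-4 m².
M = (4π×10⁻⁷)(1210)(621)(1.843×10^-4) = 1.741×10^-4 H.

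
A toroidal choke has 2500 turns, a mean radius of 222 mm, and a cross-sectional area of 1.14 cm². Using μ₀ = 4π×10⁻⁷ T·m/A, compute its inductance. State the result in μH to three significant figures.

For a thin toroid, L = μ₀N²A/(2πR).
L = (4π×10⁻⁷)(2500)²(1.140×10^-4) / (2π×0.222 m) = 6.419×10^-4 H.

L ≈ 642 μH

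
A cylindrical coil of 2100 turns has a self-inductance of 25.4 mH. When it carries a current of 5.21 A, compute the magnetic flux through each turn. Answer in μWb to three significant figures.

Φ_B ≈ 63.0 μWb

From L = NΦ_B/I, the flux per turn is Φ_B = LI/N.
Φ_B = (2.540×10^-2 H)(5.21 A)/2100 = 6.302×10^-5 Wb.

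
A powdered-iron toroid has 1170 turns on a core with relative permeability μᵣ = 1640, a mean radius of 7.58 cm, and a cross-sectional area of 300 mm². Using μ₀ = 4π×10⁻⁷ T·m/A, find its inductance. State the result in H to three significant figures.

For a thin toroid, L = μ₀μᵣN²A/(2πR).
L = (4π×10⁻⁷)(1640)(1170)²(3.000×10^-4) / (2π×7.580×10^-2 m) = 1.777 H.

L ≈ 1.78 H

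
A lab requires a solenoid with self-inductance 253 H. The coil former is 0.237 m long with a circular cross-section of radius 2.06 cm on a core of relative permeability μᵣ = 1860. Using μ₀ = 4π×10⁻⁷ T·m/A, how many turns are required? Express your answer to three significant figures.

N ≈ 4390 turns

A = πr² = π(2.060×10^-2 m)² = 1.333×10^-3 m².
From L = μ₀μᵣN²A/ℓ, N = √(Lℓ / (μ₀μᵣA)).
N = √[(253)(0.237) / ((4π×10⁻⁷)(1860)×1.333×10^-3)] = √(1.924×10^7) ≈ 4386.6.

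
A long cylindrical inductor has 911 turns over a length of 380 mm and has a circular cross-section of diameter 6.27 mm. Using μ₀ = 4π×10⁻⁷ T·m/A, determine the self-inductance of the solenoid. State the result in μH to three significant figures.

A = π(d/2)² = π(3.135×10^-3 m)² = 3.088×10^-5 m².
For a long solenoid, L = μ₀N²A/ℓ.
L = (4π×10⁻⁷)(911)²(3.088×10^-5)/(0.38 m) = 8.474×10^-5 H.

L ≈ 84.7 μH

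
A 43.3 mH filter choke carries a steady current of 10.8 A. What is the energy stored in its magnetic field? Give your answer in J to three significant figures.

Stored magnetic energy: U = ½LI².
U = ½(4.330×10^-2 H)(10.8 A)² = 2.525 J.

U ≈ 2.53 J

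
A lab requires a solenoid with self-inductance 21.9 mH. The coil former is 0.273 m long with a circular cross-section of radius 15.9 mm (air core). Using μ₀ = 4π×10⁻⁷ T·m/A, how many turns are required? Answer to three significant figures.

A = πr² = π(1.590×10^-2 m)² = 7.942×10^-4 m².
From L = μ₀N²A/ℓ, N = √(Lℓ / (μ₀A)).
N = √[(2.190×10^-2)(0.273) / ((4π×10⁻⁷)×7.942×10^-4)] = √(5.990×10^6) ≈ 2447.5.

N ≈ 2450 turns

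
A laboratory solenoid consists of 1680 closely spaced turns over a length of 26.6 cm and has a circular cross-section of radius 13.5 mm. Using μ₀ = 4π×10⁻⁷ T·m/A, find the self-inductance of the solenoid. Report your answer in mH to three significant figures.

A = πr² = π(1.350×10^-2 m)² = 5.726×10^-4 m².
For a long solenoid, L = μ₀N²A/ℓ.
L = (4π×10⁻⁷)(1680)²(5.726×10^-4)/(0.266 m) = 7.634×10^-3 H.

L ≈ 7.63 mH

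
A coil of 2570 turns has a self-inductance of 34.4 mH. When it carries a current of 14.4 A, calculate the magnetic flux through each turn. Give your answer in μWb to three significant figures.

Φ_B ≈ 193 μWb

From L = NΦ_B/I, the flux per turn is Φ_B = LI/N.
Φ_B = (3.440×10^-2 H)(14.4 A)/2570 = 1.927×10^-4 Wb.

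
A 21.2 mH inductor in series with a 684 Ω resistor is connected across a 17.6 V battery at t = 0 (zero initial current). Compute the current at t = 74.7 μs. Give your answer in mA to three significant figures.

I ≈ 23.4 mA

τ = L/R = 2.120×10^-2/684 = 3.099×10^-5 s; final current I_∞ = ε/R = 17.6/684 = 2.573×10^-2 A.
I(t) = I_∞(1 − e^(−t/τ)) with t/τ = 2.410.
I = (2.573×10^-2)(1 − e^(−2.410)) = 2.342×10^-2 A.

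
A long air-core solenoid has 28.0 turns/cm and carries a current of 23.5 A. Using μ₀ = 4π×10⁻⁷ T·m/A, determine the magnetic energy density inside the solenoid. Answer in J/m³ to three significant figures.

B = μ₀nI = (4π×10⁻⁷)(2.800×10^3)(23.5) = 8.269×10^-2 T.
u = B²/(2μ₀) = (8.269×10^-2)²/(2×4π×10⁻⁷) = 2.720×10^3 J/m³.

u ≈ 2720 J/m³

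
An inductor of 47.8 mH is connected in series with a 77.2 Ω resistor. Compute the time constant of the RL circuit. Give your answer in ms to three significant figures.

τ ≈ 0.619 ms

τ = L/R = (4.780×10^-2 H)/(77.2 Ω) = 6.192×10^-4 s.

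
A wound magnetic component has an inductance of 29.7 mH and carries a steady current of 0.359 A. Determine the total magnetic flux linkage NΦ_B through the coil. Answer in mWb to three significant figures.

From L = NΦ_B/I, the flux linkage is NΦ_B = LI.
NΦ_B = (2.970×10^-2 H)(0.359 A) = 1.066×10^-2 Wb.

NΦ_B ≈ 10.7 mWb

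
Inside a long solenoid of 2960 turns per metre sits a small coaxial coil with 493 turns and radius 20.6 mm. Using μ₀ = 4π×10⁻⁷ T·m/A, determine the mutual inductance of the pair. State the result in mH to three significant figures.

M ≈ 2.44 mH

The outer solenoid produces a uniform field B₁ = μ₀n₁I₁ across the inner coil,
so the flux linkage is N₂Φ = N₂B₁A₂ = μ₀n₁N₂A₂·I₁, giving M = μ₀n₁N₂A₂.
A₂ = πr² = π(2.060×10^-2 m)² = 1.333×10^-3 m².
M = (4π×10⁻⁷)(2960)(493)(1.333×10^-3) = 2.4447×10^-3 H.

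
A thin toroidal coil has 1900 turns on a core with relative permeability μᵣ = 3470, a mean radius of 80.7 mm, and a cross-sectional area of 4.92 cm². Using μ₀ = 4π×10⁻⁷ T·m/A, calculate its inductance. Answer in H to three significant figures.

L ≈ 15.3 H

For a thin toroid, L = μ₀μᵣN²A/(2πR).
L = (4π×10⁻⁷)(3470)(1900)²(4.920×10^-4) / (2π×8.070×10^-2 m) = 15.27 H.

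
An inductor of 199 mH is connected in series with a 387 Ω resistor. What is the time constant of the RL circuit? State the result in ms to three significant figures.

τ ≈ 0.514 ms

τ = L/R = (0.199 H)/(387 Ω) = 5.142×10^-4 s.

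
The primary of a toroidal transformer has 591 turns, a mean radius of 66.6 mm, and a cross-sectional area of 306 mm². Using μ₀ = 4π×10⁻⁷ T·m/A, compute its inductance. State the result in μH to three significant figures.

For a thin toroid, L = μ₀N²A/(2πR).
L = (4π×10⁻⁷)(591)²(3.060×10^-4) / (2π×6.660×10^-2 m) = 3.210×10^-4 H.

L ≈ 321 μH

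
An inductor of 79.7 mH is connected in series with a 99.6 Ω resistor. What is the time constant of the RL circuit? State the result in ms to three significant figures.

τ ≈ 0.800 ms

τ = L/R = (7.970×10^-2 H)/(99.6 Ω) = 8.002×10^-4 s.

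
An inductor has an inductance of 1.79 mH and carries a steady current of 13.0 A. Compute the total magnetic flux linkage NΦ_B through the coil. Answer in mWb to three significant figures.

From L = NΦ_B/I, the flux linkage is NΦ_B = LI.
NΦ_B = (1.790×10^-3 H)(13.0 A) = 2.327×10^-2 Wb.

NΦ_B ≈ 23.3 mWb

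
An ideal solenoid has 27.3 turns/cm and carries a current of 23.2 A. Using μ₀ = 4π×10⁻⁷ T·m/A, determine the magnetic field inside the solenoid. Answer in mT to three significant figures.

Inside a long solenoid, B = μ₀nI.
B = (4π×10⁻⁷)(2.730×10^3 m⁻¹)(23.2 A) = 7.959×10^-2 T.

B ≈ 79.6 mT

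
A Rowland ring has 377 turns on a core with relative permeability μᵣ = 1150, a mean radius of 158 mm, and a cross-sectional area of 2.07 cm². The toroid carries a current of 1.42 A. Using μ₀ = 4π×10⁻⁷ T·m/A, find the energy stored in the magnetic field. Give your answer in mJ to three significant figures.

U ≈ 43.2 mJ

L = μ₀μᵣN²A/(2πR) = (4π×10⁻⁷)(1150)(377)²(2.070×10^-4)/(2π×0.158) = 4.283×10^-2 H.
U = ½LI² = ½(4.283×10^-2)(1.42)² = 4.318×10^-2 J.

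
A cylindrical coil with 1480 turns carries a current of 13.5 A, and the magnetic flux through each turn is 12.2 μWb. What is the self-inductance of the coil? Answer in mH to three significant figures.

L ≈ 1.34 mH

Self-inductance is defined by L = NΦ_B/I (flux linkage over current).
L = (1480)(1.220×10^-5 Wb)/(13.5 A) = 1.337×10^-3 H.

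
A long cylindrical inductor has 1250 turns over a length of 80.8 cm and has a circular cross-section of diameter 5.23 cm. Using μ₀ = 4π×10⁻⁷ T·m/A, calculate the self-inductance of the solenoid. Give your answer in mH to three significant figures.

L ≈ 5.22 mH

A = π(d/2)² = π(2.615×10^-2 m)² = 2.148×10^-3 m².
For a long solenoid, L = μ₀N²A/ℓ.
L = (4π×10⁻⁷)(1250)²(2.148×10^-3)/(0.808 m) = 5.220×10^-3 H.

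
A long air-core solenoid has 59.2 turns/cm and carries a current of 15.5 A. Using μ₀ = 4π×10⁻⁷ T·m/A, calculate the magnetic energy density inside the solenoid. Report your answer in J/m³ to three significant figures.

B = μ₀nI = (4π×10⁻⁷)(5.920×10^3)(15.5) = 0.1153 T.
u = B²/(2μ₀) = (0.1153)²/(2×4π×10⁻⁷) = 5.290×10^3 J/m³.

u ≈ 5290 J/m³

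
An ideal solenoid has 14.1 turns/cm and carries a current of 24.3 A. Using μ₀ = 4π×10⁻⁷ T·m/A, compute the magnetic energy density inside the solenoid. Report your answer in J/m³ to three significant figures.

u ≈ 738 J/m³

B = μ₀nI = (4π×10⁻⁷)(1.410×10^3)(24.3) = 4.306×10^-2 T.
u = B²/(2μ₀) = (4.306×10^-2)²/(2×4π×10⁻⁷) = 737.6 J/m³.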